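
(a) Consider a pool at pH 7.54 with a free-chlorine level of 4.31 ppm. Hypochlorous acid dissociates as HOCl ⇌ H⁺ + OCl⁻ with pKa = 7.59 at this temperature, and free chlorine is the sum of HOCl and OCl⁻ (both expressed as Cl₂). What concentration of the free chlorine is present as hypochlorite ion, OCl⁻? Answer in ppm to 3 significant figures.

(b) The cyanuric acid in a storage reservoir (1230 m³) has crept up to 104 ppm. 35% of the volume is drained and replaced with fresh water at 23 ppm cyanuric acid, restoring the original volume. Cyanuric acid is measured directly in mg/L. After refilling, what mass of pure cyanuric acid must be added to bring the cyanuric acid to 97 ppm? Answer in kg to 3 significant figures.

(a) [OCl⁻]/[HOCl] = 10^(pH − pKa) = 10^(7.54 − 7.59) = 10^-0.05 = 0.8913.
(a) Fraction as HOCl = 1 / (1 + 0.8913) = 0.5288.
(a) OCl⁻ = (1 − 0.5288) × 4.31 ppm = 2.031 ppm.

(b) Volume: 1230 m³ = 1,230,000 L.
(b) After draining 35% and refilling: 104 × 0.65 + 23 × 0.35 = 75.65 ppm.
(b) Deficit to target: 97 − 75.65 = 21.35 mg/L.
(b) Mass: 21.35 mg/L × 1,230,000 L = 26,260 g cyanuric acid.

(a) 2.03 ppm; (b) 26.3 kg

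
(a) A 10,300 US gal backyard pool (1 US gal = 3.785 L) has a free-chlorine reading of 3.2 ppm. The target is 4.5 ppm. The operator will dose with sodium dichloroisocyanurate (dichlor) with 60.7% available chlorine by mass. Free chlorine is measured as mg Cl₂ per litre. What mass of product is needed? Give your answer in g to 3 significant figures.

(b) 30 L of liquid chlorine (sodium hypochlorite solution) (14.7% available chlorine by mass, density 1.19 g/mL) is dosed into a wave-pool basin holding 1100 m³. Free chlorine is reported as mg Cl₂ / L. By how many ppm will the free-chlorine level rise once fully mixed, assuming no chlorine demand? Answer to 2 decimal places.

(a) Volume: 10,300 US gal × 3.785 L/gal = 38,986 L.
(a) Chlorine deficit: 4.5 − 3.2 = 1.3 ppm = 1.3 mg/L as Cl₂.
(a) Cl₂ equivalent needed: 1.3 mg/L × 38,986 L = 50,680 mg = 50.68 g.
(a) Product at 60.7% available chlorine: 50.68 / 0.607 = 83.49 g.

(b) Volume: 1100 m³ = 1,100,000 L.
(b) Mass of solution: 30 L × 1000 mL/L × 1.19 g/mL = 35,700 g.
(b) Available chlorine delivered: 35,700 g × 0.147 = 5248 g as Cl₂.
(b) Concentration rise: 5248 g / 1,100,000 L = 4.771 mg/L = 4.77 ppm.

(a) 83.5 g; (b) 4.77 ppm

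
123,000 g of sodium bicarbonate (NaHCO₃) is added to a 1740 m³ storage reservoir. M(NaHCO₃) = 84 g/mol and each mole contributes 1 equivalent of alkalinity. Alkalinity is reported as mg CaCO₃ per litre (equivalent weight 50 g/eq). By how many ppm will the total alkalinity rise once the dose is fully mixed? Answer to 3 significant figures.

42.1 ppm

Volume: 1740 m³ = 1,740,000 L.
Moles of NaHCO₃: 123,000 g ÷ 84 g/mol = 1464 mol → 1464 eq of alkalinity.
As CaCO₃: 1464 eq × 50 g/eq = 73,210 g.
Rise: 73,210 g / 1,740,000 L × 1000 = 42.08 mg/L.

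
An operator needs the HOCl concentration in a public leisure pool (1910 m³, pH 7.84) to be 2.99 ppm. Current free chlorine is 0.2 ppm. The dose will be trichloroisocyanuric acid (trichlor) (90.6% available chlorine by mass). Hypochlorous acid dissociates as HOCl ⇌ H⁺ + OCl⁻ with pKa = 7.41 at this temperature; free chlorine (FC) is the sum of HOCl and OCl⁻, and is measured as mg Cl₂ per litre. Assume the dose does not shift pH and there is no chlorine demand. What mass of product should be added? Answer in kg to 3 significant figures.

22.8 kg

Volume: 1910 m³ = 1,910,000 L.
[OCl⁻]/[HOCl] = 10^(pH − pKa) = 10^(7.84 − 7.41) = 2.692; fraction as HOCl = 1/(1 + 2.692) = 0.2709.
Free chlorine required for 2.99 ppm HOCl: 2.99 / 0.2709 = 11.04 ppm.
FC to add: 11.04 − 0.2 = 10.84 mg/L as Cl₂.
Cl₂ equivalent: 10.84 mg/L × 1,910,000 L = 20,700 g.
Product at 90.6% available Cl: 20,700 / 0.906 = 22,850 g.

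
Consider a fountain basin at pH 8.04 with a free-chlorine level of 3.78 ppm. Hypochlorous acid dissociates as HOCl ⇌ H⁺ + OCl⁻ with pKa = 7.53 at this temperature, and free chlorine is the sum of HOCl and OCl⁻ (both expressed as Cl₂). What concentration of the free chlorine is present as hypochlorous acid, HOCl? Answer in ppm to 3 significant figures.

[OCl⁻]/[HOCl] = 10^(pH − pKa) = 10^(8.04 − 7.53) = 10^0.51 = 3.236.
Fraction as HOCl = 1 / (1 + 3.236) = 0.2361.
HOCl = 0.2361 × 3.78 ppm = 0.8924 ppm.

0.892 ppm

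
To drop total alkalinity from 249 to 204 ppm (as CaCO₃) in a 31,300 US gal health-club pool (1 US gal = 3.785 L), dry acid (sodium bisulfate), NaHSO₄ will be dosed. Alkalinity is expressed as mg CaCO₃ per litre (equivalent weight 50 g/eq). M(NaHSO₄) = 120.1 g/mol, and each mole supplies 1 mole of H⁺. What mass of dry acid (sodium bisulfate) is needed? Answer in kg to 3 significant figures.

Volume: 31,300 US gal × 3.785 L/gal = 118,470 L.
Alkalinity to neutralize: (249 − 204) = 45 mg/L as CaCO₃ × 118,470 L = 5331 g as CaCO₃.
Equivalents of H⁺ required: 5331 ÷ 50 g/eq = 106.6 eq = 106.6 mol NaHSO₄.
Mass of NaHSO₄: 106.6 × 120.1 = 12,810 g.

12.8 kg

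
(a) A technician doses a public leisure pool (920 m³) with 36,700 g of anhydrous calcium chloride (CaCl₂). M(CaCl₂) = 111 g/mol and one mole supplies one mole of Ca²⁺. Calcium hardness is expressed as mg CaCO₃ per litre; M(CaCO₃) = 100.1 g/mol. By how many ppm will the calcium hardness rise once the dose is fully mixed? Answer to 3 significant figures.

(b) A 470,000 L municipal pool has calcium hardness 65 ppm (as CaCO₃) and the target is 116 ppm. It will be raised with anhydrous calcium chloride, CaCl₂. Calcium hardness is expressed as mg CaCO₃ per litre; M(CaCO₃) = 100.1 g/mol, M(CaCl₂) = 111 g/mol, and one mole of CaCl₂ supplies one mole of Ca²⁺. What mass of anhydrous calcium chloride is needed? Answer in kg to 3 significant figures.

(a) Volume: 920 m³ = 920,000 L.
(a) Moles of Ca²⁺: 36,700 g ÷ 111 g/mol = 330.6 mol.
(a) As CaCO₃: 330.6 mol × 100.1 g/mol = 33,100 g.
(a) Rise: 33,100 g / 920,000 L × 1000 = 35.97 mg/L.

(b) Hardness to add: (116 − 65) = 51 mg/L as CaCO₃ × 470,000 L = 23,970 g as CaCO₃.
(b) Moles of Ca²⁺ (1 mol Ca²⁺ ≡ 1 mol CaCO₃): 23,970 / 100.1 g/mol = 239.5 mol.
(b) Mass of CaCl₂: 239.5 × 111 = 26,580 g.

(a) 36.0 ppm; (b) 26.6 kg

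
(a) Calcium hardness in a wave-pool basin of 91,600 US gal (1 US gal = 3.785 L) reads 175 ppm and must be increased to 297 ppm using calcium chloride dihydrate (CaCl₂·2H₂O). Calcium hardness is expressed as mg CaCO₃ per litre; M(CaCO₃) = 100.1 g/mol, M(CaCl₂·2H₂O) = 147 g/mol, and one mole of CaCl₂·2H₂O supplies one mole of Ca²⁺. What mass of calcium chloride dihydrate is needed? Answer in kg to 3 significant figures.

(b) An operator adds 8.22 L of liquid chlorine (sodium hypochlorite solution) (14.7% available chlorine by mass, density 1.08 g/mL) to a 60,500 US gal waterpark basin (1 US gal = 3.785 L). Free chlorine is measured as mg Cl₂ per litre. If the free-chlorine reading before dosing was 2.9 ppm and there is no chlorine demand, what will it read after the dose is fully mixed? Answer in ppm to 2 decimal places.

(a) 62.1 kg; (b) 8.60 ppm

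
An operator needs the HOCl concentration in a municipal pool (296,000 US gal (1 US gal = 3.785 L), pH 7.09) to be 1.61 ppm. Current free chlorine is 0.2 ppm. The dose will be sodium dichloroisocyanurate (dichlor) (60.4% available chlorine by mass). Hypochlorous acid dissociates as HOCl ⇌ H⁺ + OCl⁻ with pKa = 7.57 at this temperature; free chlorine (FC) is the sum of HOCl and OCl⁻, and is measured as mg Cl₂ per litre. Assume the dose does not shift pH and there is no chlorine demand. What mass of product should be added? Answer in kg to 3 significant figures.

Volume: 296,000 US gal × 3.785 L/gal = 1,120,360 L.
[OCl⁻]/[HOCl] = 10^(pH − pKa) = 10^(7.09 − 7.57) = 0.3311; fraction as HOCl = 1/(1 + 0.3311) = 0.7512.
Free chlorine required for 1.61 ppm HOCl: 1.61 / 0.7512 = 2.143 ppm.
FC to add: 2.143 − 0.2 = 1.943 mg/L as Cl₂.
Cl₂ equivalent: 1.943 mg/L × 1,120,360 L = 2177 g.
Product at 60.4% available Cl: 2177 / 0.604 = 3604 g.

3.60 kg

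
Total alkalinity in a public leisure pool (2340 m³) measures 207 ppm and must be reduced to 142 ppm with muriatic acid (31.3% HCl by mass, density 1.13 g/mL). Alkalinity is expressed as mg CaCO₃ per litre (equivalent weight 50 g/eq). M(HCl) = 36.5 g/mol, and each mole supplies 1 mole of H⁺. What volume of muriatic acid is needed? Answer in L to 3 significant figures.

314 L

Volume: 2340 m³ = 2,340,000 L.
Alkalinity to neutralize: (207 − 142) = 65 mg/L as CaCO₃ × 2,340,000 L = 152,100 g as CaCO₃.
Equivalents of H⁺ required: 152,100 ÷ 50 g/eq = 3042 eq = 3042 mol HCl.
Mass of HCl: 3042 × 36.5 = 111,000 g.
Mass of 31.3% solution: 111,000 / 0.313 = 354,700 g.
Volume: 354,700 g ÷ 1.13 g/mL = 313,900 mL.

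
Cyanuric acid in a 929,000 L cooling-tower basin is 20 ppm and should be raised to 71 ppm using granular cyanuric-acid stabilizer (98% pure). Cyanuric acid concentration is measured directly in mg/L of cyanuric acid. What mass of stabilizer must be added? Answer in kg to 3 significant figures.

48.3 kg

CYA to add: (71 − 20) = 51 mg/L × 929,000 L = 47,380 g cyanuric acid.
At 98% purity: 47,380 / 0.98 = 48,350 g product.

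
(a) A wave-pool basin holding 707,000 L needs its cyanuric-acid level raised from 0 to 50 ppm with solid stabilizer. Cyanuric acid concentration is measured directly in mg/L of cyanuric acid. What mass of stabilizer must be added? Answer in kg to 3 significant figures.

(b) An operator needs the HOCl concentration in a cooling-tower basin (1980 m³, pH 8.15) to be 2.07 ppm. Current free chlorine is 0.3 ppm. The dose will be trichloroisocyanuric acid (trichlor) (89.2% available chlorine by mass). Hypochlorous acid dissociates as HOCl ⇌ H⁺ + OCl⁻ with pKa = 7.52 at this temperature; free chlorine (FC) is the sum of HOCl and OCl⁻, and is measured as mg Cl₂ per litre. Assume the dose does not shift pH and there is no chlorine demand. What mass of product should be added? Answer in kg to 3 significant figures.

(a) 35.4 kg; (b) 23.5 kg

(a) CYA to add: (50 − 0) = 50 mg/L × 707,000 L = 35,350 g cyanuric acid.

(b) Volume: 1980 m³ = 1,980,000 L.
(b) [OCl⁻]/[HOCl] = 10^(pH − pKa) = 10^(8.15 − 7.52) = 4.266; fraction as HOCl = 1/(1 + 4.266) = 0.1899.
(b) Free chlorine required for 2.07 ppm HOCl: 2.07 / 0.1899 = 10.9 ppm.
(b) FC to add: 10.9 − 0.3 = 10.6 mg/L as Cl₂.
(b) Cl₂ equivalent: 10.6 mg/L × 1,980,000 L = 20,990 g.
(b) Product at 89.2% available Cl: 20,990 / 0.892 = 23,530 g.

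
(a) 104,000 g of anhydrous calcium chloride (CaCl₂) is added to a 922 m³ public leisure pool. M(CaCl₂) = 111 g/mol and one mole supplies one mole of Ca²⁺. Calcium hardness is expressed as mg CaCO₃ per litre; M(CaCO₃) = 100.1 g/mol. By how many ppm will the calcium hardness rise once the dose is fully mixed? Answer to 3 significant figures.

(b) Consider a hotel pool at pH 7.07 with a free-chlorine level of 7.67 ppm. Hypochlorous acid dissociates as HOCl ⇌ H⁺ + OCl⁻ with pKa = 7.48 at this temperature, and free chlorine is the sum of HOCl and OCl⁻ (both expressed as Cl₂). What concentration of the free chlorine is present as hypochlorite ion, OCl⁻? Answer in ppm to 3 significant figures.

(a) Volume: 922 m³ = 922,000 L.
(a) Moles of Ca²⁺: 104,000 g ÷ 111 g/mol = 936.9 mol.
(a) As CaCO₃: 936.9 mol × 100.1 g/mol = 93,790 g.
(a) Rise: 93,790 g / 922,000 L × 1000 = 101.7 mg/L.

(b) [OCl⁻]/[HOCl] = 10^(pH − pKa) = 10^(7.07 − 7.48) = 10^-0.41 = 0.389.
(b) Fraction as HOCl = 1 / (1 + 0.389) = 0.7199.
(b) OCl⁻ = (1 − 0.7199) × 7.67 ppm = 2.148 ppm.

(a) 102 ppm; (b) 2.15 ppm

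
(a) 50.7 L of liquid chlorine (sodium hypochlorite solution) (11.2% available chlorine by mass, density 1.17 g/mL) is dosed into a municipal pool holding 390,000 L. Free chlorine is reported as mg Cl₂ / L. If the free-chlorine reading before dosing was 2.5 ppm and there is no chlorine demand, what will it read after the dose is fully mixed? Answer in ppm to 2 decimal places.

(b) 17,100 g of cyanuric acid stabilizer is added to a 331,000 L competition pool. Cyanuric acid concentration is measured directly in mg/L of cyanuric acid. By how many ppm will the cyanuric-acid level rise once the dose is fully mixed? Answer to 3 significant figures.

(a) Mass of solution: 50.7 L × 1000 mL/L × 1.17 g/mL = 59,320 g.
(a) Available chlorine delivered: 59,320 g × 0.112 = 6644 g as Cl₂.
(a) Concentration rise: 6644 g / 390,000 L = 17.04 mg/L = 17.04 ppm.
(a) Final FC: 2.5 + 17.04 = 19.54 ppm.

(b) Rise: 17,100 g / 331,000 L × 1000 = 51.66 mg/L.

(a) 19.54 ppm; (b) 51.7 ppm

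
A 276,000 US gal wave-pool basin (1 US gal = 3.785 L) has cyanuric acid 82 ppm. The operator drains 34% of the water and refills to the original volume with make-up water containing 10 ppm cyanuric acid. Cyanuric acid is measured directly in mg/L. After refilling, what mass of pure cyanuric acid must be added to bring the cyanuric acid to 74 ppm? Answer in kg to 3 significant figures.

17.2 kg

Volume: 276,000 US gal × 3.785 L/gal = 1,044,660 L.
After draining 34% and refilling: 82 × 0.66 + 10 × 0.34 = 57.52 ppm.
Deficit to target: 74 − 57.52 = 16.48 mg/L.
Mass: 16.48 mg/L × 1,044,660 L = 17,220 g cyanuric acid.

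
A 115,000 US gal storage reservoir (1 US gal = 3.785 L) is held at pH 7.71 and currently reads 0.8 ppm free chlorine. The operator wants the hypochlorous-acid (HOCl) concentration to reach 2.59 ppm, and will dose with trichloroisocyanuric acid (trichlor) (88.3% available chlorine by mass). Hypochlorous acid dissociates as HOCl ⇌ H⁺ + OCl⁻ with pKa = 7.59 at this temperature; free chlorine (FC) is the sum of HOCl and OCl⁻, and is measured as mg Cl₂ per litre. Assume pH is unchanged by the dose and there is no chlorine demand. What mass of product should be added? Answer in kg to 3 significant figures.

2.57 kg

Volume: 115,000 US gal × 3.785 L/gal = 435,275 L.
[OCl⁻]/[HOCl] = 10^(pH − pKa) = 10^(7.71 − 7.59) = 1.318; fraction as HOCl = 1/(1 + 1.318) = 0.4314.
Free chlorine required for 2.59 ppm HOCl: 2.59 / 0.4314 = 6.004 ppm.
FC to add: 6.004 − 0.8 = 5.204 mg/L as Cl₂.
Cl₂ equivalent: 5.204 mg/L × 435,275 L = 2265 g.
Product at 88.3% available Cl: 2265 / 0.883 = 2565 g.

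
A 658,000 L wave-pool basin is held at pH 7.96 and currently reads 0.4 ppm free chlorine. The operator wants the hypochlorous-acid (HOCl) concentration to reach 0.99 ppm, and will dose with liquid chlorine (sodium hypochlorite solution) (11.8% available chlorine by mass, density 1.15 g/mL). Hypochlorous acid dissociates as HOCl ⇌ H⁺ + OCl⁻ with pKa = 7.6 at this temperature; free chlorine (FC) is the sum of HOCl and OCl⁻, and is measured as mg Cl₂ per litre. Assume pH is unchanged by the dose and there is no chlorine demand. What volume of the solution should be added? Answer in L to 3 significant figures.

13.9 L

[OCl⁻]/[HOCl] = 10^(pH − pKa) = 10^(7.96 − 7.6) = 2.291; fraction as HOCl = 1/(1 + 2.291) = 0.3039.
Free chlorine required for 0.99 ppm HOCl: 0.99 / 0.3039 = 3.258 ppm.
FC to add: 3.258 − 0.4 = 2.858 mg/L as Cl₂.
Cl₂ equivalent: 2.858 mg/L × 658,000 L = 1881 g.
Product at 11.8% available Cl: 1881 / 0.118 = 15,940 g.
Volume: 15,940 g ÷ 1.15 g/mL = 13,860 mL.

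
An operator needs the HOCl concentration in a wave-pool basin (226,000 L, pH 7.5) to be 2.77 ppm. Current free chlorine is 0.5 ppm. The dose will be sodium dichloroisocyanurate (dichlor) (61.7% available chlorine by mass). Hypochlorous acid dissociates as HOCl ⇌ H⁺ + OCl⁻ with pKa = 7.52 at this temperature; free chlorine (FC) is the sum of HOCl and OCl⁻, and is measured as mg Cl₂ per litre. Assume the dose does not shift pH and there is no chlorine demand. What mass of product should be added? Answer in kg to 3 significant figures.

[OCl⁻]/[HOCl] = 10^(pH − pKa) = 10^(7.5 − 7.52) = 0.955; fraction as HOCl = 1/(1 + 0.955) = 0.5115.
Free chlorine required for 2.77 ppm HOCl: 2.77 / 0.5115 = 5.415 ppm.
FC to add: 5.415 − 0.5 = 4.915 mg/L as Cl₂.
Cl₂ equivalent: 4.915 mg/L × 226,000 L = 1111 g.
Product at 61.7% available Cl: 1111 / 0.617 = 1800 g.

1.80 kg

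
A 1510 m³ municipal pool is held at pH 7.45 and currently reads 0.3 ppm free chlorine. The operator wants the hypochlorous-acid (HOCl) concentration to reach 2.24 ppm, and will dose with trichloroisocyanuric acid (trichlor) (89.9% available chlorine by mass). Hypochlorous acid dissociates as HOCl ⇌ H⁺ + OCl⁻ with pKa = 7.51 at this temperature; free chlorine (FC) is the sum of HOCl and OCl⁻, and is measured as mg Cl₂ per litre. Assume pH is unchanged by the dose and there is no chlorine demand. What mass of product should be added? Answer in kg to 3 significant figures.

Volume: 1510 m³ = 1,510,000 L.
[OCl⁻]/[HOCl] = 10^(pH − pKa) = 10^(7.45 − 7.51) = 0.871; fraction as HOCl = 1/(1 + 0.871) = 0.5345.
Free chlorine required for 2.24 ppm HOCl: 2.24 / 0.5345 = 4.191 ppm.
FC to add: 4.191 − 0.3 = 3.891 mg/L as Cl₂.
Cl₂ equivalent: 3.891 mg/L × 1,510,000 L = 5875 g.
Product at 89.9% available Cl: 5875 / 0.899 = 6535 g.

6.54 kg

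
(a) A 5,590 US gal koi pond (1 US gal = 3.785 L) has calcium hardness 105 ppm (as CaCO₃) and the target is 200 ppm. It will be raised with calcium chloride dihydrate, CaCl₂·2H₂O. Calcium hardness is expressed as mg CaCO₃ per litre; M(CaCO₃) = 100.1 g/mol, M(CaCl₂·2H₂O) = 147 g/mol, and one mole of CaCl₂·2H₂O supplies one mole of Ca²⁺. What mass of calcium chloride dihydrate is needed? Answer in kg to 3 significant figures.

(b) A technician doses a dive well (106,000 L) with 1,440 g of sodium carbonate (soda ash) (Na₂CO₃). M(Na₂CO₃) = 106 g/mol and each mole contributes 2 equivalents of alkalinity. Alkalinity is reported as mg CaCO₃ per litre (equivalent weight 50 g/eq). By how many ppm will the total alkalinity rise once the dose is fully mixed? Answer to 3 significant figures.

(a) 2.95 kg; (b) 12.8 ppm

(a) Volume: 5,590 US gal × 3.785 L/gal = 21,158 L.
(a) Hardness to add: (200 − 105) = 95 mg/L as CaCO₃ × 21,158 L = 2010 g as CaCO₃.
(a) Moles of Ca²⁺ (1 mol Ca²⁺ ≡ 1 mol CaCO₃): 2010 / 100.1 g/mol = 20.08 mol.
(a) Mass of CaCl₂·2H₂O: 20.08 × 147 = 2952 g.

(b) Moles of Na₂CO₃: 1,440 g ÷ 106 g/mol = 13.58 mol → 27.17 eq of alkalinity.
(b) As CaCO₃: 27.17 eq × 50 g/eq = 1358 g.
(b) Rise: 1358 g / 106,000 L × 1000 = 12.82 mg/L.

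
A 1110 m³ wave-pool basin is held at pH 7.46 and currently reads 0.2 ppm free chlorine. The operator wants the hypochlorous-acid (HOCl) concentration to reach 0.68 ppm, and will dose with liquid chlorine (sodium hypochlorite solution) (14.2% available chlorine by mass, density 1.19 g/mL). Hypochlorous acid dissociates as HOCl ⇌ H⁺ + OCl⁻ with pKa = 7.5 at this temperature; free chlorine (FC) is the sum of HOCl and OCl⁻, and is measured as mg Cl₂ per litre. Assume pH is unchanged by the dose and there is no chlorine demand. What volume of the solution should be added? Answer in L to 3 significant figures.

Volume: 1110 m³ = 1,110,000 L.
[OCl⁻]/[HOCl] = 10^(pH − pKa) = 10^(7.46 − 7.5) = 0.912; fraction as HOCl = 1/(1 + 0.912) = 0.523.
Free chlorine required for 0.68 ppm HOCl: 0.68 / 0.523 = 1.3 ppm.
FC to add: 1.3 − 0.2 = 1.1 mg/L as Cl₂.
Cl₂ equivalent: 1.1 mg/L × 1,110,000 L = 1221 g.
Product at 14.2% available Cl: 1221 / 0.142 = 8600 g.
Volume: 8600 g ÷ 1.19 g/mL = 7227 mL.

7.23 L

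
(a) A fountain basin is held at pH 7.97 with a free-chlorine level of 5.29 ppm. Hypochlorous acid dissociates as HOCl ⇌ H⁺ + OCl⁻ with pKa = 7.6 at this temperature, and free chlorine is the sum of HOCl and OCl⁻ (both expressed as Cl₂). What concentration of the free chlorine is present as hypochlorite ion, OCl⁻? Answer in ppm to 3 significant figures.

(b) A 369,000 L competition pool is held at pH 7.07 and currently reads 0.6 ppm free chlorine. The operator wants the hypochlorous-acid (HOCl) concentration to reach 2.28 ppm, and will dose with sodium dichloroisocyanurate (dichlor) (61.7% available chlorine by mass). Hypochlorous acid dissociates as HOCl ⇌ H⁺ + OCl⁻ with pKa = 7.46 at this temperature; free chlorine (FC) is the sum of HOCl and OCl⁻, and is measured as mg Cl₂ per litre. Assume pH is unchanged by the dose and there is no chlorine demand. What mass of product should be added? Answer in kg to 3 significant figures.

(a) [OCl⁻]/[HOCl] = 10^(pH − pKa) = 10^(7.97 − 7.6) = 10^0.37 = 2.344.
(a) Fraction as HOCl = 1 / (1 + 2.344) = 0.299.
(a) OCl⁻ = (1 − 0.299) × 5.29 ppm = 3.708 ppm.

(b) [OCl⁻]/[HOCl] = 10^(pH − pKa) = 10^(7.07 − 7.46) = 0.4074; fraction as HOCl = 1/(1 + 0.4074) = 0.7105.
(b) Free chlorine required for 2.28 ppm HOCl: 2.28 / 0.7105 = 3.209 ppm.
(b) FC to add: 3.209 − 0.6 = 2.609 mg/L as Cl₂.
(b) Cl₂ equivalent: 2.609 mg/L × 369,000 L = 962.7 g.
(b) Product at 61.7% available Cl: 962.7 / 0.617 = 1560 g.

(a) 3.71 ppm; (b) 1.56 kg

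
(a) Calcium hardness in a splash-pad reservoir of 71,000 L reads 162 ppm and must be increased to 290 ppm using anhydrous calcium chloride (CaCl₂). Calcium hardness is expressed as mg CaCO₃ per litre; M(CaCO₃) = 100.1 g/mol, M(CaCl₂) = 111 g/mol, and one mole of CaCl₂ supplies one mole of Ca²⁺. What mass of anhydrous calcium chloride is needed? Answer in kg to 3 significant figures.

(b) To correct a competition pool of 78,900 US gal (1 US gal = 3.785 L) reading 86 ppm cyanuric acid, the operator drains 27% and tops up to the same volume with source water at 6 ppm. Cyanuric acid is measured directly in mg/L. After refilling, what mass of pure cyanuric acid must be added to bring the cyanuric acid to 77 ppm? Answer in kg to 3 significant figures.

(a) Hardness to add: (290 − 162) = 128 mg/L as CaCO₃ × 71,000 L = 9088 g as CaCO₃.
(a) Moles of Ca²⁺ (1 mol Ca²⁺ ≡ 1 mol CaCO₃): 9088 / 100.1 g/mol = 90.79 mol.
(a) Mass of CaCl₂: 90.79 × 111 = 10,080 g.

(b) Volume: 78,900 US gal × 3.785 L/gal = 298,636 L.
(b) After draining 27% and refilling: 86 × 0.73 + 6 × 0.27 = 64.4 ppm.
(b) Deficit to target: 77 − 64.4 = 12.6 mg/L.
(b) Mass: 12.6 mg/L × 298,636 L = 3763 g cyanuric acid.

(a) 10.1 kg; (b) 3.76 kg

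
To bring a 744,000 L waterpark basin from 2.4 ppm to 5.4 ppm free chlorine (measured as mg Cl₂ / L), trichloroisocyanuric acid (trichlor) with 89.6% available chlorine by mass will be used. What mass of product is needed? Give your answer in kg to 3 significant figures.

2.49 kg

Chlorine deficit: 5.4 − 2.4 = 3 ppm = 3 mg/L as Cl₂.
Cl₂ equivalent needed: 3 mg/L × 744,000 L = 2,232,000 mg = 2232 g.
Product at 89.6% available chlorine: 2232 / 0.896 = 2491 g.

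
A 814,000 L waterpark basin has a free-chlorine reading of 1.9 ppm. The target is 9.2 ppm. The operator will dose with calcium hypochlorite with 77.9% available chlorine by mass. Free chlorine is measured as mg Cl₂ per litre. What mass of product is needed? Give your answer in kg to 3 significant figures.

7.63 kg

Chlorine deficit: 9.2 − 1.9 = 7.3 ppm = 7.3 mg/L as Cl₂.
Cl₂ equivalent needed: 7.3 mg/L × 814,000 L = 5,942,000 mg = 5942 g.
Product at 77.9% available chlorine: 5942 / 0.779 = 7628 g.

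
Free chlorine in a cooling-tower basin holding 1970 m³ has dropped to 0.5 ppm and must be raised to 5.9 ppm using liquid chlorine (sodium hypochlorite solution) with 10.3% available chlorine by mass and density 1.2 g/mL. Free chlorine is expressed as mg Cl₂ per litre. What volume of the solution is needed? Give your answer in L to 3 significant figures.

86.1 L

Volume: 1970 m³ = 1,970,000 L.
Chlorine deficit: 5.9 − 0.5 = 5.4 ppm = 5.4 mg/L as Cl₂.
Cl₂ equivalent needed: 5.4 mg/L × 1,970,000 L = 10,640,000 mg = 10,640 g.
Product at 10.3% available chlorine: 10,640 / 0.103 = 103,300 g.
Volume at density 1.2 g/mL: 103,300 g ÷ 1.2 g/mL = 86,070 mL.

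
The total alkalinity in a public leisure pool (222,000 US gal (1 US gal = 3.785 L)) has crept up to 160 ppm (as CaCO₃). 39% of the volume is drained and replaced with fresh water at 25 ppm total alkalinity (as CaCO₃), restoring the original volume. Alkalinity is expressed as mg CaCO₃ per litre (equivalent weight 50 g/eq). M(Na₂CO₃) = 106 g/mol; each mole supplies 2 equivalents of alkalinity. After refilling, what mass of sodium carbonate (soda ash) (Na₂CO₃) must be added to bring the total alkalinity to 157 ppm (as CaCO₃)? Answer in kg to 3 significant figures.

Volume: 222,000 US gal × 3.785 L/gal = 840,270 L.
After draining 39% and refilling: 160 × 0.61 + 25 × 0.39 = 107.35 ppm.
Deficit to target: 157 − 107.35 = 49.65 mg/L.
As CaCO₃: 49.65 mg/L × 840,270 L = 41,720 g; ÷ 50 g/eq ÷ 2 = 417.2 mol Na₂CO₃.
Mass: 417.2 × 106 = 44,220 g.

44.2 kg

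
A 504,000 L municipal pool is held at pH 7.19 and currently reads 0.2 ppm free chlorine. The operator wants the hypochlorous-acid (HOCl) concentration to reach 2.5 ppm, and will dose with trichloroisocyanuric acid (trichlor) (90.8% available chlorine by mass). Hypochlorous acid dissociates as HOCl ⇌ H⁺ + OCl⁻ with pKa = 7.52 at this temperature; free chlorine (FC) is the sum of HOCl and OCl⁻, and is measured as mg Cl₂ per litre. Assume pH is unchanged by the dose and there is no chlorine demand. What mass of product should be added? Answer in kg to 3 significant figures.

[OCl⁻]/[HOCl] = 10^(pH − pKa) = 10^(7.19 − 7.52) = 0.4677; fraction as HOCl = 1/(1 + 0.4677) = 0.6813.
Free chlorine required for 2.5 ppm HOCl: 2.5 / 0.6813 = 3.669 ppm.
FC to add: 3.669 − 0.2 = 3.469 mg/L as Cl₂.
Cl₂ equivalent: 3.469 mg/L × 504,000 L = 1749 g.
Product at 90.8% available Cl: 1749 / 0.908 = 1926 g.

1.93 kg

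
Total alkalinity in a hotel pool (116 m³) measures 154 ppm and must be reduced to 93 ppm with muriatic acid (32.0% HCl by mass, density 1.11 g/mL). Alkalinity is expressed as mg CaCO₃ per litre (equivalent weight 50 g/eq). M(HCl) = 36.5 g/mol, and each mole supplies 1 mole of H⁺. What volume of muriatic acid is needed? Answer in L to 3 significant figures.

14.5 L

Volume: 116 m³ = 116,000 L.
Alkalinity to neutralize: (154 − 93) = 61 mg/L as CaCO₃ × 116,000 L = 7076 g as CaCO₃.
Equivalents of H⁺ required: 7076 ÷ 50 g/eq = 141.5 eq = 141.5 mol HCl.
Mass of HCl: 141.5 × 36.5 = 5165 g.
Mass of 32.0% solution: 5165 / 0.32 = 16,140 g.
Volume: 16,140 g ÷ 1.11 g/mL = 14,540 mL.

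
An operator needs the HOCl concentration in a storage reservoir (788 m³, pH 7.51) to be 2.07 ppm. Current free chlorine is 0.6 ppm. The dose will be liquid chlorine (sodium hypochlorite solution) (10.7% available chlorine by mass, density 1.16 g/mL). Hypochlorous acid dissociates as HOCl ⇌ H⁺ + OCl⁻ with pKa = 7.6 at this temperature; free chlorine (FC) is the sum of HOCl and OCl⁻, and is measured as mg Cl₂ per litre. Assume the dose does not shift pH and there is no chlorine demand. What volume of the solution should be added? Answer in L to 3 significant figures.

Volume: 788 m³ = 788,000 L.
[OCl⁻]/[HOCl] = 10^(pH − pKa) = 10^(7.51 − 7.6) = 0.8128; fraction as HOCl = 1/(1 + 0.8128) = 0.5516.
Free chlorine required for 2.07 ppm HOCl: 2.07 / 0.5516 = 3.753 ppm.
FC to add: 3.753 − 0.6 = 3.153 mg/L as Cl₂.
Cl₂ equivalent: 3.153 mg/L × 788,000 L = 2484 g.
Product at 10.7% available Cl: 2484 / 0.107 = 23,220 g.
Volume: 23,220 g ÷ 1.16 g/mL = 20,010 mL.

20.0 L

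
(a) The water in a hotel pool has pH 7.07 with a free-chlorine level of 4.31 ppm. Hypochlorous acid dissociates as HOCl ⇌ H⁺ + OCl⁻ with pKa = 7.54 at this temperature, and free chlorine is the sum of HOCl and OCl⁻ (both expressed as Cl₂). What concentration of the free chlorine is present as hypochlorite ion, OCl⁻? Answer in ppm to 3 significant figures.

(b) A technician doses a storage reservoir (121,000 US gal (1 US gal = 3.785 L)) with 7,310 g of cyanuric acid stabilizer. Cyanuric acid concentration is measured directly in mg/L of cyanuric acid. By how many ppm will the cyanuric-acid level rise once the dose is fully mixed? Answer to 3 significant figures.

(a) [OCl⁻]/[HOCl] = 10^(pH − pKa) = 10^(7.07 − 7.54) = 10^-0.47 = 0.3388.
(a) Fraction as HOCl = 1 / (1 + 0.3388) = 0.7469.
(a) OCl⁻ = (1 − 0.7469) × 4.31 ppm = 1.091 ppm.

(b) Volume: 121,000 US gal × 3.785 L/gal = 457,985 L.
(b) Rise: 7,310 g / 457,985 L × 1000 = 15.96 mg/L.

(a) 1.09 ppm; (b) 16.0 ppm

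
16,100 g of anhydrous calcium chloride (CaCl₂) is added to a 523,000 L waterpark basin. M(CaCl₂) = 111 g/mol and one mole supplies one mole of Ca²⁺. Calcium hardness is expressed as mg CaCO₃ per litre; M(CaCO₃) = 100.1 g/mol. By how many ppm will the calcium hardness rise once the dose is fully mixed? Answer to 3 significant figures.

27.8 ppm

Moles of Ca²⁺: 16,100 g ÷ 111 g/mol = 145 mol.
As CaCO₃: 145 mol × 100.1 g/mol = 14,520 g.
Rise: 14,520 g / 523,000 L × 1000 = 27.76 mg/L.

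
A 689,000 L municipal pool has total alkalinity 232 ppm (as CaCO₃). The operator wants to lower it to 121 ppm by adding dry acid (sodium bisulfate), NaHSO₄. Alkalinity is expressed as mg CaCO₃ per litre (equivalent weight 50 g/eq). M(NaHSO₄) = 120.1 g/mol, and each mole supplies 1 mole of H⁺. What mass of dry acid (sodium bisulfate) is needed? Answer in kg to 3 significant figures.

184 kg

Alkalinity to neutralize: (232 − 121) = 111 mg/L as CaCO₃ × 689,000 L = 76,480 g as CaCO₃.
Equivalents of H⁺ required: 76,480 ÷ 50 g/eq = 1530 eq = 1530 mol NaHSO₄.
Mass of NaHSO₄: 1530 × 120.1 = 183,700 g.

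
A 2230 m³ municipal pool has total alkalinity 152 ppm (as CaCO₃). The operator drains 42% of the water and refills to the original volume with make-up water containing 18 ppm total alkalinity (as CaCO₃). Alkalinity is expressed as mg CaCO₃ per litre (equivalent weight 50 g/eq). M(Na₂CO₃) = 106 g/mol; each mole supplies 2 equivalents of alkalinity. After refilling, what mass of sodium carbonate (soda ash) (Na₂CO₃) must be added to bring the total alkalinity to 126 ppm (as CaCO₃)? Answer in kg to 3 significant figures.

71.6 kg

Volume: 2230 m³ = 2,230,000 L.
After draining 42% and refilling: 152 × 0.58 + 18 × 0.42 = 95.72 ppm.
Deficit to target: 126 − 95.72 = 30.28 mg/L.
As CaCO₃: 30.28 mg/L × 2,230,000 L = 67,520 g; ÷ 50 g/eq ÷ 2 = 675.2 mol Na₂CO₃.
Mass: 675.2 × 106 = 71,580 g.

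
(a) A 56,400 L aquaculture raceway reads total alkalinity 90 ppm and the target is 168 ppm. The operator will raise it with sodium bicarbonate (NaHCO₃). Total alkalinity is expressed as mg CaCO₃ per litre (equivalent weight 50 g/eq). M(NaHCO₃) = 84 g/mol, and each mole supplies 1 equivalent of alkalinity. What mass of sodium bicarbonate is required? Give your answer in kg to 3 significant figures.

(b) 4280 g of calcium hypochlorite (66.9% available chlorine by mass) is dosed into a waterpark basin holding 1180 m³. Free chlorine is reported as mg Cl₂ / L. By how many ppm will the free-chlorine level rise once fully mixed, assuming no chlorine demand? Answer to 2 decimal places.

(a) Alkalinity to add: (168 − 90) = 78 mg/L as CaCO₃ × 56,400 L = 4399 g as CaCO₃.
(a) Equivalents: 4399 g ÷ 50 g/eq = 87.98 eq.
(a) NaHCO₃ supplies 1 eq per mole → 87.98 mol.
(a) Mass: 87.98 mol × 84 g/mol = 7391 g.

(b) Volume: 1180 m³ = 1,180,000 L.
(b) Available chlorine delivered: 4280 g × 0.669 = 2863 g as Cl₂.
(b) Concentration rise: 2863 g / 1,180,000 L = 2.427 mg/L = 2.43 ppm.

(a) 7.39 kg; (b) 2.43 ppm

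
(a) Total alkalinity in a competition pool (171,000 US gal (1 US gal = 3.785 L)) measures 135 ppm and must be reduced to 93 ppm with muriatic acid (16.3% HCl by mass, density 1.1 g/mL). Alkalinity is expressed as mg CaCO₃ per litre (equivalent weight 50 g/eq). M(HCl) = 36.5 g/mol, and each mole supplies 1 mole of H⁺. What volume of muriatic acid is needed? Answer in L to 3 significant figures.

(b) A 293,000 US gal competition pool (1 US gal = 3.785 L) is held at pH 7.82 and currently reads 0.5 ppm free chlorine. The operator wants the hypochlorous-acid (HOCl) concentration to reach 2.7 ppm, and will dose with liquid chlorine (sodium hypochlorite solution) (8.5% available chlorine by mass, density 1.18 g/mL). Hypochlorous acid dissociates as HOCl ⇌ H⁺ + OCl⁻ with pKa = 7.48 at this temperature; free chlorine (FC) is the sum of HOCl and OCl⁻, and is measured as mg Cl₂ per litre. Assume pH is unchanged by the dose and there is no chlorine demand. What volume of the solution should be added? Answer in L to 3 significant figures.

(a) 111 L; (b) 89.6 L

(a) Volume: 171,000 US gal × 3.785 L/gal = 647,235 L.
(a) Alkalinity to neutralize: (135 − 93) = 42 mg/L as CaCO₃ × 647,235 L = 27,180 g as CaCO₃.
(a) Equivalents of H⁺ required: 27,180 ÷ 50 g/eq = 543.7 eq = 543.7 mol HCl.
(a) Mass of HCl: 543.7 × 36.5 = 19,840 g.
(a) Mass of 16.3% solution: 19,840 / 0.163 = 121,700 g.
(a) Volume: 121,700 g ÷ 1.1 g/mL = 110,700 mL.

(b) Volume: 293,000 US gal × 3.785 L/gal = 1,109,005 L.
(b) [OCl⁻]/[HOCl] = 10^(pH − pKa) = 10^(7.82 − 7.48) = 2.188; fraction as HOCl = 1/(1 + 2.188) = 0.3137.
(b) Free chlorine required for 2.7 ppm HOCl: 2.7 / 0.3137 = 8.607 ppm.
(b) FC to add: 8.607 − 0.5 = 8.107 mg/L as Cl₂.
(b) Cl₂ equivalent: 8.107 mg/L × 1,109,005 L = 8991 g.
(b) Product at 8.5% available Cl: 8991 / 0.085 = 105,800 g.
(b) Volume: 105,800 g ÷ 1.18 g/mL = 89,640 mL.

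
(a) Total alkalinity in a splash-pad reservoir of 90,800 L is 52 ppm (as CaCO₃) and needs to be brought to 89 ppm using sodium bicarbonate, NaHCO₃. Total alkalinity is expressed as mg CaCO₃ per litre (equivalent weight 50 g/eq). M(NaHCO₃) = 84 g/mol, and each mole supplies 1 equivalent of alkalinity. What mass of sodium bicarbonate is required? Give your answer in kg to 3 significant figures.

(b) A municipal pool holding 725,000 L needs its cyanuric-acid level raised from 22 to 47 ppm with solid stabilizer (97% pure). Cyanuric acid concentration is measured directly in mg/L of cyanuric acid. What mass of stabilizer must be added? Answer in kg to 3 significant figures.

(a) 5.64 kg; (b) 18.7 kg

(a) Alkalinity to add: (89 − 52) = 37 mg/L as CaCO₃ × 90,800 L = 3360 g as CaCO₃.
(a) Equivalents: 3360 g ÷ 50 g/eq = 67.19 eq.
(a) NaHCO₃ supplies 1 eq per mole → 67.19 mol.
(a) Mass: 67.19 mol × 84 g/mol = 5644 g.

(b) CYA to add: (47 − 22) = 25 mg/L × 725,000 L = 18,120 g cyanuric acid.
(b) At 97% purity: 18,120 / 0.97 = 18,690 g product.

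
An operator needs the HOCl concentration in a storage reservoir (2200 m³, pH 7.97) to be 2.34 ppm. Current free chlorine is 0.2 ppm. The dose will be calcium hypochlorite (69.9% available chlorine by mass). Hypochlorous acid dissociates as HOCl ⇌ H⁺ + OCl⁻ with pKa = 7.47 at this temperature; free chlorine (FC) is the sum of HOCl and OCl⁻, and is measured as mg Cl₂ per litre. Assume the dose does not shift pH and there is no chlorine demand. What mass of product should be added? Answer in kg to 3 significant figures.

Volume: 2200 m³ = 2,200,000 L.
[OCl⁻]/[HOCl] = 10^(pH − pKa) = 10^(7.97 − 7.47) = 3.162; fraction as HOCl = 1/(1 + 3.162) = 0.2403.
Free chlorine required for 2.34 ppm HOCl: 2.34 / 0.2403 = 9.74 ppm.
FC to add: 9.74 − 0.2 = 9.54 mg/L as Cl₂.
Cl₂ equivalent: 9.54 mg/L × 2,200,000 L = 20,990 g.
Product at 69.9% available Cl: 20,990 / 0.699 = 30,020 g.

30.0 kg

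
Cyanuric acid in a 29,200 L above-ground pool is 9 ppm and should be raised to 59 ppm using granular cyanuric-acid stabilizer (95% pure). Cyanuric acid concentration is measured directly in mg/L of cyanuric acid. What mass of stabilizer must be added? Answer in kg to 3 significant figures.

1.54 kg

CYA to add: (59 − 9) = 50 mg/L × 29,200 L = 1460 g cyanuric acid.
At 95% purity: 1460 / 0.95 = 1537 g product.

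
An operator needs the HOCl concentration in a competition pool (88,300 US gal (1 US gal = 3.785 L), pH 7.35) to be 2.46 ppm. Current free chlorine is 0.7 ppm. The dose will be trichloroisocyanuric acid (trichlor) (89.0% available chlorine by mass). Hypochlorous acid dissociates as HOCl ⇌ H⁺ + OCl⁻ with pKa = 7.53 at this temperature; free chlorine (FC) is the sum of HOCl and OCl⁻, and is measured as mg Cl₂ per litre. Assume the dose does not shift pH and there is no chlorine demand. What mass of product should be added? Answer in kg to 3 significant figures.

1.27 kg

Volume: 88,300 US gal × 3.785 L/gal = 334,216 L.
[OCl⁻]/[HOCl] = 10^(pH − pKa) = 10^(7.35 − 7.53) = 0.6607; fraction as HOCl = 1/(1 + 0.6607) = 0.6022.
Free chlorine required for 2.46 ppm HOCl: 2.46 / 0.6022 = 4.085 ppm.
FC to add: 4.085 − 0.7 = 3.385 mg/L as Cl₂.
Cl₂ equivalent: 3.385 mg/L × 334,216 L = 1131 g.
Product at 89.0% available Cl: 1131 / 0.89 = 1271 g.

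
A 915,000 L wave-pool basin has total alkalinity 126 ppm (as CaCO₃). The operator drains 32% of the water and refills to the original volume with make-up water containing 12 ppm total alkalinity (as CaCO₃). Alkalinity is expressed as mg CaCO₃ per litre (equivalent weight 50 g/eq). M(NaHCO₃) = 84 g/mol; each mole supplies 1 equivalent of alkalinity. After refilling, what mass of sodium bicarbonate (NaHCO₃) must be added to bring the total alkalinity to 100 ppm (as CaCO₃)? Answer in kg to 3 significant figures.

16.1 kg

After draining 32% and refilling: 126 × 0.68 + 12 × 0.32 = 89.52 ppm.
Deficit to target: 100 − 89.52 = 10.48 mg/L.
As CaCO₃: 10.48 mg/L × 915,000 L = 9589 g; ÷ 50 g/eq ÷ 1 = 191.8 mol NaHCO₃.
Mass: 191.8 × 84 = 16,110 g.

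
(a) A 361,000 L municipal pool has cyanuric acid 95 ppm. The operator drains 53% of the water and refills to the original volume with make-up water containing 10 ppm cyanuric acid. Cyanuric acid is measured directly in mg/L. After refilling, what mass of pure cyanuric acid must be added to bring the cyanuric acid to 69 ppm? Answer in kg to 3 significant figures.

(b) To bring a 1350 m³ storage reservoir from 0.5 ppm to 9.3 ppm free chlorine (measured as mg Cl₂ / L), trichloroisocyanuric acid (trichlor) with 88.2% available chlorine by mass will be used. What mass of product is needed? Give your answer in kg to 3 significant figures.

(a) 6.88 kg; (b) 13.5 kg

(a) After draining 53% and refilling: 95 × 0.47 + 10 × 0.53 = 49.95 ppm.
(a) Deficit to target: 69 − 49.95 = 19.05 mg/L.
(a) Mass: 19.05 mg/L × 361,000 L = 6877 g cyanuric acid.

(b) Volume: 1350 m³ = 1,350,000 L.
(b) Chlorine deficit: 9.3 − 0.5 = 8.8 ppm = 8.8 mg/L as Cl₂.
(b) Cl₂ equivalent needed: 8.8 mg/L × 1,350,000 L = 11,880,000 mg = 11,880 g.
(b) Product at 88.2% available chlorine: 11,880 / 0.882 = 13,470 g.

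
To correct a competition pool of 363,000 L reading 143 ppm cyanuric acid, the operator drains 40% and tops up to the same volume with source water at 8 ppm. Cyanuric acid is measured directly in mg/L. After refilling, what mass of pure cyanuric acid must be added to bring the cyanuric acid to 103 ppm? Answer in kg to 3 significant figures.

After draining 40% and refilling: 143 × 0.60 + 8 × 0.40 = 89 ppm.
Deficit to target: 103 − 89 = 14 mg/L.
Mass: 14 mg/L × 363,000 L = 5082 g cyanuric acid.

5.08 kg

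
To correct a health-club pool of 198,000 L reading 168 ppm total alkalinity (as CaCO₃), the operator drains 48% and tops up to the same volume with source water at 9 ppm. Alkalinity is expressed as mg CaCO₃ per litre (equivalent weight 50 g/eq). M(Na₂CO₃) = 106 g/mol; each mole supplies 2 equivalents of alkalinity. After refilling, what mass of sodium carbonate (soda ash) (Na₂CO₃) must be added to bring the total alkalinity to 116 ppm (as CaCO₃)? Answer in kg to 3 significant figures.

After draining 48% and refilling: 168 × 0.52 + 9 × 0.48 = 91.68 ppm.
Deficit to target: 116 − 91.68 = 24.32 mg/L.
As CaCO₃: 24.32 mg/L × 198,000 L = 4815 g; ÷ 50 g/eq ÷ 2 = 48.15 mol Na₂CO₃.
Mass: 48.15 × 106 = 5104 g.

5.10 kg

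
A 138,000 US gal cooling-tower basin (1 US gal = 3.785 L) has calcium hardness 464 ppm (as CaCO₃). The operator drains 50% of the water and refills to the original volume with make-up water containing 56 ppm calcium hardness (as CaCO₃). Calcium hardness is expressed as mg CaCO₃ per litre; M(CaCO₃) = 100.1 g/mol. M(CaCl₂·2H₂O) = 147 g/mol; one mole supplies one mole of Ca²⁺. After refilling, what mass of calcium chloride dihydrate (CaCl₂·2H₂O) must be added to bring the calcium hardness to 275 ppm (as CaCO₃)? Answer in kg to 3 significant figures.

Volume: 138,000 US gal × 3.785 L/gal = 522,330 L.
After draining 50% and refilling: 464 × 0.50 + 56 × 0.50 = 260 ppm.
Deficit to target: 275 − 260 = 15 mg/L.
As CaCO₃: 15 mg/L × 522,330 L = 7835 g; ÷ 100.1 = 78.27 mol Ca²⁺.
Mass: 78.27 × 147 = 11,510 g.

11.5 kg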